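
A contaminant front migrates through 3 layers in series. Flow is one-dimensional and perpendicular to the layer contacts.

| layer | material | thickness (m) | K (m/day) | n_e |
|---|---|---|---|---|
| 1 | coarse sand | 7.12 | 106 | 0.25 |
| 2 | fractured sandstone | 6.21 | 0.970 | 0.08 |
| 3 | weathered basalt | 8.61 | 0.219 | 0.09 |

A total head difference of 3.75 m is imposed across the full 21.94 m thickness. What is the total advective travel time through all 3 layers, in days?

With flow normal to the layers, continuity requires the same specific discharge q through every layer.
Σ(b_i/K_i) = 7.12/106 + 6.21/0.970 + 8.61/0.219 = 45.78 d.
q = Δh / Σ(b_i/K_i) = 3.75 / 45.78 = 0.08191 m/day.
In each layer the seepage velocity is v_i = q/n_i, so the layer transit time is t_i = b_i·n_i / q:
  layer 1 (coarse sand): t_1 = 7.12 × 0.25 / 0.08191 = 21.73 d
  layer 2 (fractured sandstone): t_2 = 6.21 × 0.08 / 0.08191 = 6.066 d
  layer 3 (weathered basalt): t_3 = 8.61 × 0.09 / 0.08191 = 9.461 d
Total t = Σ t_i = 37.26 days.

37.3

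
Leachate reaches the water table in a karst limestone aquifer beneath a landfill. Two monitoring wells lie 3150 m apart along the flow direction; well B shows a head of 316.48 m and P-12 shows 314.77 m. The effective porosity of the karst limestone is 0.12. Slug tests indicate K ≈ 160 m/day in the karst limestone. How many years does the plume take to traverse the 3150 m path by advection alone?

Hydraulic gradient i = (316.48 − 314.77) / 3150 = 1.71 / 3150 = 0.0005429.
Darcy flux q = K · i = 160.0 × 0.0005429 = 0.08686 m/day.
Seepage velocity v = q / n_e = 0.08686 / 0.12 = 0.7238 m/day.
Travel time t = L / v = 3150 / 0.7238 = 4352 days = 11.92 years.

11.9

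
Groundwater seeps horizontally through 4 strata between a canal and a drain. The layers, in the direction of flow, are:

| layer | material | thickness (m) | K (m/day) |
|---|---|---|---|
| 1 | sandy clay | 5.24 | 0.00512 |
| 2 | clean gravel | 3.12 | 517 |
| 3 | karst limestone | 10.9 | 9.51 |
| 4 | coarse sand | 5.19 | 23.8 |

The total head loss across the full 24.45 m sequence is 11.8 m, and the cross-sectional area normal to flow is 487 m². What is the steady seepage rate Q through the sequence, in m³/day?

5.61

Flow is perpendicular to layering, so the layers act in series and the equivalent K is the thickness-weighted harmonic mean.
Total thickness L = 5.24 + 3.12 + 10.9 + 5.19 = 24.45 m.
Σ(b_i/K_i) = 5.24/0.00512 + 3.12/517 + 10.9/9.51 + 5.19/23.8 = 1025 d.
K_eq = L / Σ(b_i/K_i) = 24.45 / 1025 = 0.02386 m/day.
Q = K_eq · A · (Δh/L) = 0.02386 × 487 × (11.8/24.45) = 5.607 m³/day.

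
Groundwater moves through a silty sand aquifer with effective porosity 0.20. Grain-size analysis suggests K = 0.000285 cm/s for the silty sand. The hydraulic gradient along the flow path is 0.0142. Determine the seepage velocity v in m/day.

0.0175

Convert K: 0.000285 cm/s × 864 = 0.2462 m/day.
Hydraulic gradient i = 0.0142.
Darcy flux q = K · i = 0.2462 × 0.01420 = 0.003497 m/day.
Seepage velocity v = q / n_e = 0.003497 / 0.20 = 0.01748 m/day.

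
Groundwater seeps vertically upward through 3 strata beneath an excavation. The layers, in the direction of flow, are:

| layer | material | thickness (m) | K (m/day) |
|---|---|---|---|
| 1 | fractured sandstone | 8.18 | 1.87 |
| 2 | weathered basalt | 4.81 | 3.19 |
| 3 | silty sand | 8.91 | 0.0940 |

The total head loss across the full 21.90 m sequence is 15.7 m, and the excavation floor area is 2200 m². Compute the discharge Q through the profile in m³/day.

Flow is perpendicular to layering, so the layers act in series and the equivalent K is the thickness-weighted harmonic mean.
Total thickness L = 8.18 + 4.81 + 8.91 = 21.90 m.
Σ(b_i/K_i) = 8.18/1.87 + 4.81/3.19 + 8.91/0.0940 = 100.7 d.
K_eq = L / Σ(b_i/K_i) = 21.90 / 100.7 = 0.2175 m/day.
Q = K_eq · A · (Δh/L) = 0.2175 × 2200 × (15.7/21.90) = 343.1 m³/day.

343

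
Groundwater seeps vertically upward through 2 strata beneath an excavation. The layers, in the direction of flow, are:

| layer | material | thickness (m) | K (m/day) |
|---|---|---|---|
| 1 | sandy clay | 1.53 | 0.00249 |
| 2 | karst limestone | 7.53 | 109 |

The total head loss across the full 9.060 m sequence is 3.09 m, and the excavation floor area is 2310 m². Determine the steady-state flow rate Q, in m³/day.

Flow is perpendicular to layering, so the layers act in series and the equivalent K is the thickness-weighted harmonic mean.
Total thickness L = 1.53 + 7.53 = 9.060 m.
Σ(b_i/K_i) = 1.53/0.00249 + 7.53/109 = 614.5 d.
K_eq = L / Σ(b_i/K_i) = 9.060 / 614.5 = 0.01474 m/day.
Q = K_eq · A · (Δh/L) = 0.01474 × 2310 × (3.09/9.060) = 11.62 m³/day.

11.6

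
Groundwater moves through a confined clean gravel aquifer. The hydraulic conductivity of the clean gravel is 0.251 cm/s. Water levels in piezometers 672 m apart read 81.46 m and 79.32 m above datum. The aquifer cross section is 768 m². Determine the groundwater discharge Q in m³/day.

Convert K: 0.251 cm/s × 864 = 216.9 m/day.
Hydraulic gradient i = (81.46 − 79.32) / 672 = 2.14 / 672 = 0.003185.
Darcy's law: Q = K · A · i = 216.9 × 768.0 × 0.003185 = 530.4 m³/day.

530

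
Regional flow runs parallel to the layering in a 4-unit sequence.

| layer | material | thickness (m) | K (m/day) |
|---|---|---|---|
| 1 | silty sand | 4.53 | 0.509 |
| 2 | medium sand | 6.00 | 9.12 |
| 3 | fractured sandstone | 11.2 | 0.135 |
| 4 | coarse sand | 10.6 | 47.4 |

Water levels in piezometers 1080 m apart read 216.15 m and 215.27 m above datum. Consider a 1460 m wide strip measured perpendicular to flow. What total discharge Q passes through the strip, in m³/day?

667

Flow is parallel to layering, so each bed carries its own Darcy discharge and the transmissivities add.
Σ(K_i·b_i) = 0.509×4.53 + 9.12×6.00 + 0.135×11.2 + 47.4×10.6 = 561.0 m²/day.
Hydraulic gradient i = (216.15 − 215.27) / 1080 = 0.88 / 1080 = 0.0008148.
Q = Σ(K_i·b_i) · W · i = 561.0 × 1460 × 0.0008148 = 667.4 m³/day.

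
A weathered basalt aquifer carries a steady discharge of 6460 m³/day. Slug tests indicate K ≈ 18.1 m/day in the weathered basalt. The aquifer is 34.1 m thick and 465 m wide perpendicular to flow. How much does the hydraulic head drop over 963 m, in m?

21.7

Cross-sectional area A = 465 × 34.1 = 15856 m².
From Q = K·A·i, i = Q / (K·A) = 6460 / (18.10 × 15856) = 0.02251.
Head loss Δh = i · L = 0.02251 × 963 = 21.68 m.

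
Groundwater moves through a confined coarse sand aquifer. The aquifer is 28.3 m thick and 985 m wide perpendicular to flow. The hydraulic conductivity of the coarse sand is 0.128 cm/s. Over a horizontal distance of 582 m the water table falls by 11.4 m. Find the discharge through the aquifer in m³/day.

60400

Convert K: 0.128 cm/s × 864 = 110.6 m/day.
Cross-sectional area A = 985 × 28.3 = 27876 m².
Hydraulic gradient i = Δh / L = 11.4 / 582 = 0.01959.
Darcy's law: Q = K · A · i = 110.6 × 27876 × 0.01959 = 60385 m³/day.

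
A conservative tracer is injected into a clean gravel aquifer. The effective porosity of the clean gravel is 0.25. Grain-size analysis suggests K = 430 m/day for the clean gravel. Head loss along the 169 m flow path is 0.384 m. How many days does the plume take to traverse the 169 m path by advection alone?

Hydraulic gradient i = Δh / L = 0.384 / 169 = 0.002272.
Darcy flux q = K · i = 430.0 × 0.002272 = 0.9770 m/day.
Seepage velocity v = q / n_e = 0.9770 / 0.25 = 3.908 m/day.
Travel time t = L / v = 169 / 3.908 = 43.24 days.

43.2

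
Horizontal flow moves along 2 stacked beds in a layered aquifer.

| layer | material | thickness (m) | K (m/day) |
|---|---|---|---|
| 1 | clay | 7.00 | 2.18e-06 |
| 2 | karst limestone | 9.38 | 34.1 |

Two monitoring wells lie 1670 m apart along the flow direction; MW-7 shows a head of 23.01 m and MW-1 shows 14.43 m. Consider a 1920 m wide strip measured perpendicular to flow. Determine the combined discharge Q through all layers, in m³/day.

Flow is parallel to layering, so each bed carries its own Darcy discharge and the transmissivities add.
Σ(K_i·b_i) = 2.18e-06×7.00 + 34.1×9.38 = 319.9 m²/day.
Hydraulic gradient i = (23.01 − 14.43) / 1670 = 8.58 / 1670 = 0.005138.
Q = Σ(K_i·b_i) · W · i = 319.9 × 1920 × 0.005138 = 3155 m³/day.

3160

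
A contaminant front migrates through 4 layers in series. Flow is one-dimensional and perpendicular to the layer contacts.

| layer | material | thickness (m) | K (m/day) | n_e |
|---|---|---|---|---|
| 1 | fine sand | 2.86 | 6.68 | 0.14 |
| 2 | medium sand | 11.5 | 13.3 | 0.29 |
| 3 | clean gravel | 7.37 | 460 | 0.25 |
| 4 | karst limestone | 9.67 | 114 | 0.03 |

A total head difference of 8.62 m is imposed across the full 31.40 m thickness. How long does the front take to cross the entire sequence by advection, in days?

With flow normal to the layers, continuity requires the same specific discharge q through every layer.
Σ(b_i/K_i) = 2.86/6.68 + 11.5/13.3 + 7.37/460 + 9.67/114 = 1.394 d.
q = Δh / Σ(b_i/K_i) = 8.62 / 1.394 = 6.185 m/day.
In each layer the seepage velocity is v_i = q/n_i, so the layer transit time is t_i = b_i·n_i / q:
  layer 1 (fine sand): t_1 = 2.86 × 0.14 / 6.185 = 0.06474 d
  layer 2 (medium sand): t_2 = 11.5 × 0.29 / 6.185 = 0.5392 d
  layer 3 (clean gravel): t_3 = 7.37 × 0.25 / 6.185 = 0.2979 d
  layer 4 (karst limestone): t_4 = 9.67 × 0.03 / 6.185 = 0.04690 d
Total t = Σ t_i = 0.9487 days.

0.949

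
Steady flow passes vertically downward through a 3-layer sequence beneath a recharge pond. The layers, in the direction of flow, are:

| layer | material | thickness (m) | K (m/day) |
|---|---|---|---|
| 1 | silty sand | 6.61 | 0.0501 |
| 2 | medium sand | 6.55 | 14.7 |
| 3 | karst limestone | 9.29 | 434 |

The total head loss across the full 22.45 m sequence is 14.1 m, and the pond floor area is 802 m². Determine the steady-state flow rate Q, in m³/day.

Flow is perpendicular to layering, so the layers act in series and the equivalent K is the thickness-weighted harmonic mean.
Total thickness L = 6.61 + 6.55 + 9.29 = 22.45 m.
Σ(b_i/K_i) = 6.61/0.0501 + 6.55/14.7 + 9.29/434 = 132.4 d.
K_eq = L / Σ(b_i/K_i) = 22.45 / 132.4 = 0.1696 m/day.
Q = K_eq · A · (Δh/L) = 0.1696 × 802 × (14.1/22.45) = 85.41 m³/day.

85.4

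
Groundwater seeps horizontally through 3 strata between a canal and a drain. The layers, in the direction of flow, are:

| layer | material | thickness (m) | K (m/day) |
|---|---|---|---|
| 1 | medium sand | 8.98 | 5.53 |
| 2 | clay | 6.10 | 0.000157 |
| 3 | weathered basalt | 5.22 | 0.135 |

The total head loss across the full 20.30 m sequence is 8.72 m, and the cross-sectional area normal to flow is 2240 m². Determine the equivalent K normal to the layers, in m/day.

0.000522

Flow is perpendicular to layering, so the layers act in series and the equivalent K is the thickness-weighted harmonic mean.
Total thickness L = 8.98 + 6.10 + 5.22 = 20.30 m.
Σ(b_i/K_i) = 8.98/5.53 + 6.10/0.000157 + 5.22/0.135 = 38894 d.
K_eq = L / Σ(b_i/K_i) = 20.30 / 38894 = 0.0005219 m/day.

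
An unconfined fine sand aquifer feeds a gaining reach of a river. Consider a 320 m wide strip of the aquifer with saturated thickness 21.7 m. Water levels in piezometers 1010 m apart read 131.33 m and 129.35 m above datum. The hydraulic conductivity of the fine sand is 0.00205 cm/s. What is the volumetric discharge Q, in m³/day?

24.1

Convert K: 0.00205 cm/s × 864 = 1.771 m/day.
Cross-sectional area A = 320 × 21.7 = 6944 m².
Hydraulic gradient i = (131.33 − 129.35) / 1010 = 1.98 / 1010 = 0.001960.
Darcy's law: Q = K · A · i = 1.771 × 6944 × 0.001960 = 24.11 m³/day.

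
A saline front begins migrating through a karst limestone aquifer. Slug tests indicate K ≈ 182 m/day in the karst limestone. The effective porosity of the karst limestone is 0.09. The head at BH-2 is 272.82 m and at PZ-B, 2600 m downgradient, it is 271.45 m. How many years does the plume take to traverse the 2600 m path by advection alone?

Hydraulic gradient i = (272.82 − 271.45) / 2600 = 1.37 / 2600 = 0.0005269.
Darcy flux q = K · i = 182.0 × 0.0005269 = 0.09590 m/day.
Seepage velocity v = q / n_e = 0.09590 / 0.09 = 1.066 m/day.
Travel time t = L / v = 2600 / 1.066 = 2440 days = 6.680 years.

6.68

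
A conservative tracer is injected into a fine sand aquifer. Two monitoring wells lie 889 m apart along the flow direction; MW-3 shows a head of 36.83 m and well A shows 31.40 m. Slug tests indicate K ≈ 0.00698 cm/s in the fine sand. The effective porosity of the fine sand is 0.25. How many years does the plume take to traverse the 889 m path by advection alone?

Convert K: 0.00698 cm/s × 864 = 6.031 m/day.
Hydraulic gradient i = (36.83 − 31.40) / 889 = 5.43 / 889 = 0.006108.
Darcy flux q = K · i = 6.031 × 0.006108 = 0.03684 m/day.
Seepage velocity v = q / n_e = 0.03684 / 0.25 = 0.1473 m/day.
Travel time t = L / v = 889 / 0.1473 = 6034 days = 16.52 years.

16.5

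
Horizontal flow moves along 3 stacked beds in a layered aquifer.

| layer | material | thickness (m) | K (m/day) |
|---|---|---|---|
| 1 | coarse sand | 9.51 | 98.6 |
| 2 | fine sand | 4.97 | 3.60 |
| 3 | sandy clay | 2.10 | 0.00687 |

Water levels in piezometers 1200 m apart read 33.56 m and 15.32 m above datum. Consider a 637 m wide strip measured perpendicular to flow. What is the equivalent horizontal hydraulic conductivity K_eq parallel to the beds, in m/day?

57.6

Flow is parallel to layering, so each bed carries its own Darcy discharge and the transmissivities add.
Σ(K_i·b_i) = 98.6×9.51 + 3.60×4.97 + 0.00687×2.10 = 955.6 m²/day.
Total thickness b = 16.58 m, so K_eq = Σ(K_i·b_i)/b = 57.64 m/day.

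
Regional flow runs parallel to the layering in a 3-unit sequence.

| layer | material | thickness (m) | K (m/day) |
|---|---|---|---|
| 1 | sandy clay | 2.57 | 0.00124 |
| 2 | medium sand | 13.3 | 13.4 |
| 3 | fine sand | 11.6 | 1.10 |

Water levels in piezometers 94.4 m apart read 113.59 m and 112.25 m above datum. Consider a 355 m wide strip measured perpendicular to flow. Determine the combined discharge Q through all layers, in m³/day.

962

Flow is parallel to layering, so each bed carries its own Darcy discharge and the transmissivities add.
Σ(K_i·b_i) = 0.00124×2.57 + 13.4×13.3 + 1.10×11.6 = 191.0 m²/day.
Hydraulic gradient i = (113.59 − 112.25) / 94.4 = 1.34 / 94.4 = 0.01419.
Q = Σ(K_i·b_i) · W · i = 191.0 × 355 × 0.01419 = 962.4 m³/day.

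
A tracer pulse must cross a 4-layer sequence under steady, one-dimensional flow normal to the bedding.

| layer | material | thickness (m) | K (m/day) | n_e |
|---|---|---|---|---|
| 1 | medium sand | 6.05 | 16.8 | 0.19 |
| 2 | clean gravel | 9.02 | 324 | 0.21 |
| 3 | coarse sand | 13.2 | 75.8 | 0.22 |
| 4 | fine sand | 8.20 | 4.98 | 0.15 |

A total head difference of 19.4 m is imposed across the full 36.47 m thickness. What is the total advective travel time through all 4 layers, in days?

0.817

With flow normal to the layers, continuity requires the same specific discharge q through every layer.
Σ(b_i/K_i) = 6.05/16.8 + 9.02/324 + 13.2/75.8 + 8.20/4.98 = 2.209 d.
q = Δh / Σ(b_i/K_i) = 19.4 / 2.209 = 8.783 m/day.
In each layer the seepage velocity is v_i = q/n_i, so the layer transit time is t_i = b_i·n_i / q:
  layer 1 (medium sand): t_1 = 6.05 × 0.19 / 8.783 = 0.1309 d
  layer 2 (clean gravel): t_2 = 9.02 × 0.21 / 8.783 = 0.2157 d
  layer 3 (coarse sand): t_3 = 13.2 × 0.22 / 8.783 = 0.3306 d
  layer 4 (fine sand): t_4 = 8.20 × 0.15 / 8.783 = 0.1400 d
Total t = Σ t_i = 0.8172 days.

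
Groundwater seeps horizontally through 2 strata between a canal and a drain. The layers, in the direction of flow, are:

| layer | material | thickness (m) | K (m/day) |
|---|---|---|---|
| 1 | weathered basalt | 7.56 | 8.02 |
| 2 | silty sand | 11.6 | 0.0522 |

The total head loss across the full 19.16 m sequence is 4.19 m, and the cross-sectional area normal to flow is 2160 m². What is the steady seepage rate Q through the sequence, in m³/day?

40.6

Flow is perpendicular to layering, so the layers act in series and the equivalent K is the thickness-weighted harmonic mean.
Total thickness L = 7.56 + 11.6 = 19.16 m.
Σ(b_i/K_i) = 7.56/8.02 + 11.6/0.0522 = 223.2 d.
K_eq = L / Σ(b_i/K_i) = 19.16 / 223.2 = 0.08586 m/day.
Q = K_eq · A · (Δh/L) = 0.08586 × 2160 × (4.19/19.16) = 40.55 m³/day.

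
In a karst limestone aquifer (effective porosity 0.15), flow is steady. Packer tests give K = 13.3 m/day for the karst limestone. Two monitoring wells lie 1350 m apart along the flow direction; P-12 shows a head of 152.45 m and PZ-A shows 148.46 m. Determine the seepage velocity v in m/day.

Hydraulic gradient i = (152.45 − 148.46) / 1350 = 3.99 / 1350 = 0.002956.
Darcy flux q = K · i = 13.30 × 0.002956 = 0.03931 m/day.
Seepage velocity v = q / n_e = 0.03931 / 0.15 = 0.2621 m/day.

0.262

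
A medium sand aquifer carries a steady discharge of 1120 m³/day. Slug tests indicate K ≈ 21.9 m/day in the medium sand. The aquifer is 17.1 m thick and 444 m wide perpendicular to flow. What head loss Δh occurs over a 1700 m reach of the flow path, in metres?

11.5

Cross-sectional area A = 444 × 17.1 = 7592 m².
From Q = K·A·i, i = Q / (K·A) = 1120 / (21.90 × 7592) = 0.006736.
Head loss Δh = i · L = 0.006736 × 1700 = 11.45 m.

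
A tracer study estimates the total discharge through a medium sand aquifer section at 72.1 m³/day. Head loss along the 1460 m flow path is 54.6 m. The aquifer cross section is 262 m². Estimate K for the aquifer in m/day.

7.36

Hydraulic gradient i = Δh / L = 54.6 / 1460 = 0.03740.
From Q = K·A·i, K = Q / (A·i) = 72.1 / (262.0 × 0.03740) = 7.359 m/day.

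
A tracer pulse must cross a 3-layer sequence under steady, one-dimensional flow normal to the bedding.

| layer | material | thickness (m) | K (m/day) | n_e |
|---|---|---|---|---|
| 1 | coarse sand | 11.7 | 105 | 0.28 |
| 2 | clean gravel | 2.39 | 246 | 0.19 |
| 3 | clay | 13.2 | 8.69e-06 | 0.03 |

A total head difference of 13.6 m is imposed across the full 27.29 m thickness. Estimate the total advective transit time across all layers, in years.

1260

With flow normal to the layers, continuity requires the same specific discharge q through every layer.
Σ(b_i/K_i) = 11.7/105 + 2.39/246 + 13.2/8.69e-06 = 1.519e+06 d.
q = Δh / Σ(b_i/K_i) = 13.6 / 1.519e+06 = 8.953e-06 m/day.
In each layer the seepage velocity is v_i = q/n_i, so the layer transit time is t_i = b_i·n_i / q:
  layer 1 (coarse sand): t_1 = 11.7 × 0.28 / 8.953e-06 = 3.659e+05 d
  layer 2 (clean gravel): t_2 = 2.39 × 0.19 / 8.953e-06 = 50719 d
  layer 3 (clay): t_3 = 13.2 × 0.03 / 8.953e-06 = 44229 d
Total t = Σ t_i = 4.608e+05 days = 1262 years.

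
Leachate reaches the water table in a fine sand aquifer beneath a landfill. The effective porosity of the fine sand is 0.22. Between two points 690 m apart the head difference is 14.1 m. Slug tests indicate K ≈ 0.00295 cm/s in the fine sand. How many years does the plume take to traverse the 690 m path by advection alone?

7.98

Convert K: 0.00295 cm/s × 864 = 2.549 m/day.
Hydraulic gradient i = Δh / L = 14.1 / 690 = 0.02043.
Darcy flux q = K · i = 2.549 × 0.02043 = 0.05208 m/day.
Seepage velocity v = q / n_e = 0.05208 / 0.22 = 0.2367 m/day.
Travel time t = L / v = 690 / 0.2367 = 2915 days = 7.980 years.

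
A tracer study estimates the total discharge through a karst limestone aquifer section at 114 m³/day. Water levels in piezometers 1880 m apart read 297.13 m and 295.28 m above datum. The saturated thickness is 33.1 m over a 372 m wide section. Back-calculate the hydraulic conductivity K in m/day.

Cross-sectional area A = 372 × 33.1 = 12313 m².
Hydraulic gradient i = (297.13 − 295.28) / 1880 = 1.85 / 1880 = 0.0009840.
From Q = K·A·i, K = Q / (A·i) = 114 / (12313 × 0.0009840) = 9.408 m/day.

9.41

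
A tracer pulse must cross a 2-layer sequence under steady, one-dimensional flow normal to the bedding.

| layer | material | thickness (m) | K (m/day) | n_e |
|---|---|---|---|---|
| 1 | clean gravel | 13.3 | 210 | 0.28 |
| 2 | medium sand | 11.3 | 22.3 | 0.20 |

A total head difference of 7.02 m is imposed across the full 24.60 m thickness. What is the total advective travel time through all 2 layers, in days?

0.486

With flow normal to the layers, continuity requires the same specific discharge q through every layer.
Σ(b_i/K_i) = 13.3/210 + 11.3/22.3 = 0.5701 d.
q = Δh / Σ(b_i/K_i) = 7.02 / 0.5701 = 12.31 m/day.
In each layer the seepage velocity is v_i = q/n_i, so the layer transit time is t_i = b_i·n_i / q:
  layer 1 (clean gravel): t_1 = 13.3 × 0.28 / 12.31 = 0.3024 d
  layer 2 (medium sand): t_2 = 11.3 × 0.20 / 12.31 = 0.1835 d
Total t = Σ t_i = 0.4859 days.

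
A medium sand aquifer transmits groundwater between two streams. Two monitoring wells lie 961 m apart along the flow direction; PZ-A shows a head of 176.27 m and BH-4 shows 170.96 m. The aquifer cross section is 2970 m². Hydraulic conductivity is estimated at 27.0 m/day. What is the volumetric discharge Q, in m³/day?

Hydraulic gradient i = (176.27 − 170.96) / 961 = 5.31 / 961 = 0.005525.
Darcy's law: Q = K · A · i = 27.00 × 2970 × 0.005525 = 443.1 m³/day.

443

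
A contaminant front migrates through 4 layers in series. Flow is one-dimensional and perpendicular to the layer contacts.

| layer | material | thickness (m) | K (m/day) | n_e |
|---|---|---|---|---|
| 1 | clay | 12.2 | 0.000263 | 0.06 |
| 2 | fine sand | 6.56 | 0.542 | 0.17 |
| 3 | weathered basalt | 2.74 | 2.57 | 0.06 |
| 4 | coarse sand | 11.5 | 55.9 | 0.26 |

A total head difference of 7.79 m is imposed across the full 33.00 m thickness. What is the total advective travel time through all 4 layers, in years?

81.6

With flow normal to the layers, continuity requires the same specific discharge q through every layer.
Σ(b_i/K_i) = 12.2/0.000263 + 6.56/0.542 + 2.74/2.57 + 11.5/55.9 = 46401 d.
q = Δh / Σ(b_i/K_i) = 7.79 / 46401 = 0.0001679 m/day.
In each layer the seepage velocity is v_i = q/n_i, so the layer transit time is t_i = b_i·n_i / q:
  layer 1 (clay): t_1 = 12.2 × 0.06 / 0.0001679 = 4360 d
  layer 2 (fine sand): t_2 = 6.56 × 0.17 / 0.0001679 = 6643 d
  layer 3 (weathered basalt): t_3 = 2.74 × 0.06 / 0.0001679 = 979.3 d
  layer 4 (coarse sand): t_4 = 11.5 × 0.26 / 0.0001679 = 17810 d
Total t = Σ t_i = 29792 days = 81.57 years.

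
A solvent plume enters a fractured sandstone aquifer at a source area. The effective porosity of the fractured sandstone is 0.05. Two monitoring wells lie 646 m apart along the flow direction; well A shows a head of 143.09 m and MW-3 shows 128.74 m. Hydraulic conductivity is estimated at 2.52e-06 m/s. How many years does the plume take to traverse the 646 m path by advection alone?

18.3

Convert K: 2.52e-06 m/s × 86400 = 0.2177 m/day.
Hydraulic gradient i = (143.09 − 128.74) / 646 = 14.35 / 646 = 0.02221.
Darcy flux q = K · i = 0.2177 × 0.02221 = 0.004837 m/day.
Seepage velocity v = q / n_e = 0.004837 / 0.05 = 0.09673 m/day.
Travel time t = L / v = 646 / 0.09673 = 6678 days = 18.28 years.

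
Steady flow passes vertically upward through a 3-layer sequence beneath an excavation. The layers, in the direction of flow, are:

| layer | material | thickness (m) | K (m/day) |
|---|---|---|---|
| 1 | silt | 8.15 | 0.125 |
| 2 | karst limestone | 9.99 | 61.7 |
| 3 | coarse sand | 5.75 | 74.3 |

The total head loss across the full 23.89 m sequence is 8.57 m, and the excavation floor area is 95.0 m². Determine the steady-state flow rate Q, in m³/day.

Flow is perpendicular to layering, so the layers act in series and the equivalent K is the thickness-weighted harmonic mean.
Total thickness L = 8.15 + 9.99 + 5.75 = 23.89 m.
Σ(b_i/K_i) = 8.15/0.125 + 9.99/61.7 + 5.75/74.3 = 65.44 d.
K_eq = L / Σ(b_i/K_i) = 23.89 / 65.44 = 0.3651 m/day.
Q = K_eq · A · (Δh/L) = 0.3651 × 95.0 × (8.57/23.89) = 12.44 m³/day.

12.4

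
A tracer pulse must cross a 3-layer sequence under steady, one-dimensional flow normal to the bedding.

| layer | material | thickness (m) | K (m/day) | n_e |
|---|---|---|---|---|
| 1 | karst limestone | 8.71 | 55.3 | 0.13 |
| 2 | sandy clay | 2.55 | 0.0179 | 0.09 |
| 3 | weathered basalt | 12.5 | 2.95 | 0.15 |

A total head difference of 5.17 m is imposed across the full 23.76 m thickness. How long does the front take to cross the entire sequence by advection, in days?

91.9

With flow normal to the layers, continuity requires the same specific discharge q through every layer.
Σ(b_i/K_i) = 8.71/55.3 + 2.55/0.0179 + 12.5/2.95 = 146.9 d.
q = Δh / Σ(b_i/K_i) = 5.17 / 146.9 = 0.03521 m/day.
In each layer the seepage velocity is v_i = q/n_i, so the layer transit time is t_i = b_i·n_i / q:
  layer 1 (karst limestone): t_1 = 8.71 × 0.13 / 0.03521 = 32.16 d
  layer 2 (sandy clay): t_2 = 2.55 × 0.09 / 0.03521 = 6.519 d
  layer 3 (weathered basalt): t_3 = 12.5 × 0.15 / 0.03521 = 53.26 d
Total t = Σ t_i = 91.94 days.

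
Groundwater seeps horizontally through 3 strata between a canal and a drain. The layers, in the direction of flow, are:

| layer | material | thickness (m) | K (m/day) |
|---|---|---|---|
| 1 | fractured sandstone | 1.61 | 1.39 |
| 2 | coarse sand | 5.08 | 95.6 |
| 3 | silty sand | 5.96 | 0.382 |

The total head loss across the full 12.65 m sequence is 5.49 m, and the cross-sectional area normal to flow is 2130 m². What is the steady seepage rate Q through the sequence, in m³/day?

Flow is perpendicular to layering, so the layers act in series and the equivalent K is the thickness-weighted harmonic mean.
Total thickness L = 1.61 + 5.08 + 5.96 = 12.65 m.
Σ(b_i/K_i) = 1.61/1.39 + 5.08/95.6 + 5.96/0.382 = 16.81 d.
K_eq = L / Σ(b_i/K_i) = 12.65 / 16.81 = 0.7524 m/day.
Q = K_eq · A · (Δh/L) = 0.7524 × 2130 × (5.49/12.65) = 695.5 m³/day.

695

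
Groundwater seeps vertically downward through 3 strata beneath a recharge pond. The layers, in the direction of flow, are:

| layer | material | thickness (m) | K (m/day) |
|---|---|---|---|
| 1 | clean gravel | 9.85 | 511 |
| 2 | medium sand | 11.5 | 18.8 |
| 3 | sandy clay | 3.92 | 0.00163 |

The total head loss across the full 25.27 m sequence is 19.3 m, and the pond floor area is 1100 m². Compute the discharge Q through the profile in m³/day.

Flow is perpendicular to layering, so the layers act in series and the equivalent K is the thickness-weighted harmonic mean.
Total thickness L = 9.85 + 11.5 + 3.92 = 25.27 m.
Σ(b_i/K_i) = 9.85/511 + 11.5/18.8 + 3.92/0.00163 = 2406 d.
K_eq = L / Σ(b_i/K_i) = 25.27 / 2406 = 0.01050 m/day.
Q = K_eq · A · (Δh/L) = 0.01050 × 1100 × (19.3/25.27) = 8.825 m³/day.

8.83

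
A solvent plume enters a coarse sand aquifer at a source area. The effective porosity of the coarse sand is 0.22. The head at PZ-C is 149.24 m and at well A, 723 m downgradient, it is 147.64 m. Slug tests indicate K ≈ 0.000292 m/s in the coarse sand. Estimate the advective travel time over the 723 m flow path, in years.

Convert K: 0.000292 m/s × 86400 = 25.23 m/day.
Hydraulic gradient i = (149.24 − 147.64) / 723 = 1.6 / 723 = 0.002213.
Darcy flux q = K · i = 25.23 × 0.002213 = 0.05583 m/day.
Seepage velocity v = q / n_e = 0.05583 / 0.22 = 0.2538 m/day.
Travel time t = L / v = 723 / 0.2538 = 2849 days = 7.800 years.

7.80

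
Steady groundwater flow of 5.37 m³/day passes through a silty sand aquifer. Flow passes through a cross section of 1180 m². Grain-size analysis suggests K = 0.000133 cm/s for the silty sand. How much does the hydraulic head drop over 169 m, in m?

6.69

Convert K: 0.000133 cm/s × 864 = 0.1149 m/day.
From Q = K·A·i, i = Q / (K·A) = 5.37 / (0.1149 × 1180) = 0.03960.
Head loss Δh = i · L = 0.03960 × 169 = 6.693 m.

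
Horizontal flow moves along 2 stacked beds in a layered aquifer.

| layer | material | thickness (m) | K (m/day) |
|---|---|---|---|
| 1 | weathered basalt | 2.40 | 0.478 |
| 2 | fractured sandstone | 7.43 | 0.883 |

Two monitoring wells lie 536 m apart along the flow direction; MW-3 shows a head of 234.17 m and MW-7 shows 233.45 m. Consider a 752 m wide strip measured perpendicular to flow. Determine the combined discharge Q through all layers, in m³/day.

7.79

Flow is parallel to layering, so each bed carries its own Darcy discharge and the transmissivities add.
Σ(K_i·b_i) = 0.478×2.40 + 0.883×7.43 = 7.708 m²/day.
Hydraulic gradient i = (234.17 − 233.45) / 536 = 0.72 / 536 = 0.001343.
Q = Σ(K_i·b_i) · W · i = 7.708 × 752 × 0.001343 = 7.786 m³/day.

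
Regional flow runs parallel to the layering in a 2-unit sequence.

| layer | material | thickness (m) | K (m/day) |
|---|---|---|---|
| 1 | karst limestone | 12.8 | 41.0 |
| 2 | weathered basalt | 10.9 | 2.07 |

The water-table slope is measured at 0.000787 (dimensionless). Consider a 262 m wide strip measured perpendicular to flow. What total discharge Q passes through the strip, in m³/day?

113

Flow is parallel to layering, so each bed carries its own Darcy discharge and the transmissivities add.
Σ(K_i·b_i) = 41.0×12.8 + 2.07×10.9 = 547.4 m²/day.
Hydraulic gradient i = 0.000787.
Q = Σ(K_i·b_i) · W · i = 547.4 × 262 × 0.0007870 = 112.9 m³/day.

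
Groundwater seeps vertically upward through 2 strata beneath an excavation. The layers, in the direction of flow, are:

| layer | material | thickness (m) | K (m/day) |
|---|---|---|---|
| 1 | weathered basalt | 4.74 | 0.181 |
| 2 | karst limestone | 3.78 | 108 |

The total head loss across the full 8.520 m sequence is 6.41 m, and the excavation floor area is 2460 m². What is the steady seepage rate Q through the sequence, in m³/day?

601

Flow is perpendicular to layering, so the layers act in series and the equivalent K is the thickness-weighted harmonic mean.
Total thickness L = 4.74 + 3.78 = 8.520 m.
Σ(b_i/K_i) = 4.74/0.181 + 3.78/108 = 26.22 d.
K_eq = L / Σ(b_i/K_i) = 8.520 / 26.22 = 0.3249 m/day.
Q = K_eq · A · (Δh/L) = 0.3249 × 2460 × (6.41/8.520) = 601.3 m³/day.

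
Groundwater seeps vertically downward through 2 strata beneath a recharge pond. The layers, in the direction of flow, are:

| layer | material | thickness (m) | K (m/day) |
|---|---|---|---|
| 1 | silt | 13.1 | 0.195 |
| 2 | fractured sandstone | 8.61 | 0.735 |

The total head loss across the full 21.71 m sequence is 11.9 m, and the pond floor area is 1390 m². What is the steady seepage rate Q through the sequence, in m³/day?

Flow is perpendicular to layering, so the layers act in series and the equivalent K is the thickness-weighted harmonic mean.
Total thickness L = 13.1 + 8.61 = 21.71 m.
Σ(b_i/K_i) = 13.1/0.195 + 8.61/0.735 = 78.89 d.
K_eq = L / Σ(b_i/K_i) = 21.71 / 78.89 = 0.2752 m/day.
Q = K_eq · A · (Δh/L) = 0.2752 × 1390 × (11.9/21.71) = 209.7 m³/day.

210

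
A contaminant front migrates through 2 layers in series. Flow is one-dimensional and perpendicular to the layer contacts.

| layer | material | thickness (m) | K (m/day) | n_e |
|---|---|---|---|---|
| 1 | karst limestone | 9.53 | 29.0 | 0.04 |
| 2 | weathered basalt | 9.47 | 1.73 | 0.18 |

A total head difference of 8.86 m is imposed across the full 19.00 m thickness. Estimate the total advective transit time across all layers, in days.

With flow normal to the layers, continuity requires the same specific discharge q through every layer.
Σ(b_i/K_i) = 9.53/29.0 + 9.47/1.73 = 5.803 d.
q = Δh / Σ(b_i/K_i) = 8.86 / 5.803 = 1.527 m/day.
In each layer the seepage velocity is v_i = q/n_i, so the layer transit time is t_i = b_i·n_i / q:
  layer 1 (karst limestone): t_1 = 9.53 × 0.04 / 1.527 = 0.2497 d
  layer 2 (weathered basalt): t_2 = 9.47 × 0.18 / 1.527 = 1.116 d
Total t = Σ t_i = 1.366 days.

1.37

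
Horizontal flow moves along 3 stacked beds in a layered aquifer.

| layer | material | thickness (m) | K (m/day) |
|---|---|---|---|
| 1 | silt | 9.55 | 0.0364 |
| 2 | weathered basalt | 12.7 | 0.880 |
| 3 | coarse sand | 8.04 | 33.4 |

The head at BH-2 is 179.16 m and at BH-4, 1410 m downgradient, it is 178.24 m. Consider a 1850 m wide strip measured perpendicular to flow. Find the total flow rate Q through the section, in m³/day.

Flow is parallel to layering, so each bed carries its own Darcy discharge and the transmissivities add.
Σ(K_i·b_i) = 0.0364×9.55 + 0.880×12.7 + 33.4×8.04 = 280.1 m²/day.
Hydraulic gradient i = (179.16 − 178.24) / 1410 = 0.92 / 1410 = 0.0006525.
Q = Σ(K_i·b_i) · W · i = 280.1 × 1850 × 0.0006525 = 338.1 m³/day.

338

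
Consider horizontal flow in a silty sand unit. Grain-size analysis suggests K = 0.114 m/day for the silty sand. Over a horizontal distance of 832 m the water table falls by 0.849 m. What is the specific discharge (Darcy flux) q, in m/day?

0.000116

Hydraulic gradient i = Δh / L = 0.849 / 832 = 0.001020.
Specific discharge q = K · i = 0.1140 × 0.001020 = 0.0001163 m/day.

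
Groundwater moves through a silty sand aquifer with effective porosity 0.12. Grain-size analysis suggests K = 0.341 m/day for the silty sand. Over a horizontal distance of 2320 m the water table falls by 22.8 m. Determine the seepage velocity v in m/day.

Hydraulic gradient i = Δh / L = 22.8 / 2320 = 0.009828.
Darcy flux q = K · i = 0.3410 × 0.009828 = 0.003351 m/day.
Seepage velocity v = q / n_e = 0.003351 / 0.12 = 0.02793 m/day.

0.0279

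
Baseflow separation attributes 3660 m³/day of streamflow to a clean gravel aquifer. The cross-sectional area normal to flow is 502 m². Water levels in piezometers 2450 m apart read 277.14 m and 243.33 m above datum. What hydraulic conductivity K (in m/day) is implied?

Hydraulic gradient i = (277.14 − 243.33) / 2450 = 33.81 / 2450 = 0.01380.
From Q = K·A·i, K = Q / (A·i) = 3660 / (502.0 × 0.01380) = 528.3 m/day.

528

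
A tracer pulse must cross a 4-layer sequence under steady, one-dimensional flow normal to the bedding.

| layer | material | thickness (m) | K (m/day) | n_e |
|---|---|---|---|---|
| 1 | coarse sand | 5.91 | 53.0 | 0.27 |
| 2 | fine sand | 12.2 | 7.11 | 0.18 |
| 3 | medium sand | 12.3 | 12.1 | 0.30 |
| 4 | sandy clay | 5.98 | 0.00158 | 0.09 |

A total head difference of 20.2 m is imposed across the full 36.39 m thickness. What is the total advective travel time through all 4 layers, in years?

With flow normal to the layers, continuity requires the same specific discharge q through every layer.
Σ(b_i/K_i) = 5.91/53.0 + 12.2/7.11 + 12.3/12.1 + 5.98/0.00158 = 3788 d.
q = Δh / Σ(b_i/K_i) = 20.2 / 3788 = 0.005333 m/day.
In each layer the seepage velocity is v_i = q/n_i, so the layer transit time is t_i = b_i·n_i / q:
  layer 1 (coarse sand): t_1 = 5.91 × 0.27 / 0.005333 = 299.2 d
  layer 2 (fine sand): t_2 = 12.2 × 0.18 / 0.005333 = 411.8 d
  layer 3 (medium sand): t_3 = 12.3 × 0.30 / 0.005333 = 691.9 d
  layer 4 (sandy clay): t_4 = 5.98 × 0.09 / 0.005333 = 100.9 d
Total t = Σ t_i = 1504 days = 4.117 years.

4.12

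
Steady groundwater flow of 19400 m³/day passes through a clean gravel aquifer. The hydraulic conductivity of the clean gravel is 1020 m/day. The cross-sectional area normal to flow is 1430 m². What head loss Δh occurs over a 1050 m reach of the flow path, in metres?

From Q = K·A·i, i = Q / (K·A) = 19400 / (1020 × 1430) = 0.01330.
Head loss Δh = i · L = 0.01330 × 1050 = 13.97 m.

14.0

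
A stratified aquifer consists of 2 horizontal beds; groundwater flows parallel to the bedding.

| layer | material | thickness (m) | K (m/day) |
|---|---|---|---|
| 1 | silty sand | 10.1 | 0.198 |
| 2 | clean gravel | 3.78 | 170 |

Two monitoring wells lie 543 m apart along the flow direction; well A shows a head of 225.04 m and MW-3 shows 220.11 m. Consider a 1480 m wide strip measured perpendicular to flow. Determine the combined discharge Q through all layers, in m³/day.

Flow is parallel to layering, so each bed carries its own Darcy discharge and the transmissivities add.
Σ(K_i·b_i) = 0.198×10.1 + 170×3.78 = 644.6 m²/day.
Hydraulic gradient i = (225.04 − 220.11) / 543 = 4.93 / 543 = 0.009079.
Q = Σ(K_i·b_i) · W · i = 644.6 × 1480 × 0.009079 = 8662 m³/day.

8660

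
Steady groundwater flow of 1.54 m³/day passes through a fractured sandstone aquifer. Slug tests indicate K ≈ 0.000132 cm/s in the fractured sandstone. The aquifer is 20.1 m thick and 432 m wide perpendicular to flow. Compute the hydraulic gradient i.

0.00156

Convert K: 0.000132 cm/s × 864 = 0.1140 m/day.
Cross-sectional area A = 432 × 20.1 = 8683 m².
From Q = K·A·i, i = Q / (K·A) = 1.54 / (0.1140 × 8683) = 0.001555.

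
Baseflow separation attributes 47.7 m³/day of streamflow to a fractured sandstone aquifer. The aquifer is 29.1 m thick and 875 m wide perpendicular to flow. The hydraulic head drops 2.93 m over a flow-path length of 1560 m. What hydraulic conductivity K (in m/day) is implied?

Cross-sectional area A = 875 × 29.1 = 25462 m².
Hydraulic gradient i = Δh / L = 2.93 / 1560 = 0.001878.
From Q = K·A·i, K = Q / (A·i) = 47.7 / (25462 × 0.001878) = 0.9974 m/day.

0.997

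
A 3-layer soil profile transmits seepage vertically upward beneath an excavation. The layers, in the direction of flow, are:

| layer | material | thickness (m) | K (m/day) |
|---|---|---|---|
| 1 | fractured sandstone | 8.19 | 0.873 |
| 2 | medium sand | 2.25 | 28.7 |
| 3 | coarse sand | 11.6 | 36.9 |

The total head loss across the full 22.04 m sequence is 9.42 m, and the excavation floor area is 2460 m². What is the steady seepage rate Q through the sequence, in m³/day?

Flow is perpendicular to layering, so the layers act in series and the equivalent K is the thickness-weighted harmonic mean.
Total thickness L = 8.19 + 2.25 + 11.6 = 22.04 m.
Σ(b_i/K_i) = 8.19/0.873 + 2.25/28.7 + 11.6/36.9 = 9.774 d.
K_eq = L / Σ(b_i/K_i) = 22.04 / 9.774 = 2.255 m/day.
Q = K_eq · A · (Δh/L) = 2.255 × 2460 × (9.42/22.04) = 2371 m³/day.

2370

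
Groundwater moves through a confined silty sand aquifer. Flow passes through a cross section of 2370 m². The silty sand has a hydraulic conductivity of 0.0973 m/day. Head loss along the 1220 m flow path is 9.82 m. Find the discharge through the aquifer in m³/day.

1.86

Hydraulic gradient i = Δh / L = 9.82 / 1220 = 0.008049.
Darcy's law: Q = K · A · i = 0.09730 × 2370 × 0.008049 = 1.856 m³/day.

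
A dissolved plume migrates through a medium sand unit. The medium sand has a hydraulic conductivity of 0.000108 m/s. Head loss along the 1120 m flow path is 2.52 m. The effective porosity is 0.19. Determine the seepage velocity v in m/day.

0.111

Convert K: 0.000108 m/s × 86400 = 9.331 m/day.
Hydraulic gradient i = Δh / L = 2.52 / 1120 = 0.002250.
Darcy flux q = K · i = 9.331 × 0.002250 = 0.02100 m/day.
Seepage velocity v = q / n_e = 0.02100 / 0.19 = 0.1105 m/day.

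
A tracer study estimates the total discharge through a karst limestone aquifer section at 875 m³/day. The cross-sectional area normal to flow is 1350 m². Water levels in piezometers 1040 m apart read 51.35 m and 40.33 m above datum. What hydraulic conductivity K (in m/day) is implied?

61.2

Hydraulic gradient i = (51.35 − 40.33) / 1040 = 11.02 / 1040 = 0.01060.
From Q = K·A·i, K = Q / (A·i) = 875 / (1350 × 0.01060) = 61.17 m/day.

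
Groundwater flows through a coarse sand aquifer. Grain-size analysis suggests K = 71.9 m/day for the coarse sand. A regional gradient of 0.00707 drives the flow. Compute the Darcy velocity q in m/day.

Hydraulic gradient i = 0.00707.
Specific discharge q = K · i = 71.90 × 0.007070 = 0.5083 m/day.

0.508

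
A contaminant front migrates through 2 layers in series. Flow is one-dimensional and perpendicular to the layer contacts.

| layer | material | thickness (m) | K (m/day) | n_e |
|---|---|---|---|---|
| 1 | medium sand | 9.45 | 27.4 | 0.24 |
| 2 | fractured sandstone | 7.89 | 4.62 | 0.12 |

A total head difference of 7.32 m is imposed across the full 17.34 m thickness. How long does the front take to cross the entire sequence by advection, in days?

With flow normal to the layers, continuity requires the same specific discharge q through every layer.
Σ(b_i/K_i) = 9.45/27.4 + 7.89/4.62 = 2.053 d.
q = Δh / Σ(b_i/K_i) = 7.32 / 2.053 = 3.566 m/day.
In each layer the seepage velocity is v_i = q/n_i, so the layer transit time is t_i = b_i·n_i / q:
  layer 1 (medium sand): t_1 = 9.45 × 0.24 / 3.566 = 0.6360 d
  layer 2 (fractured sandstone): t_2 = 7.89 × 0.12 / 3.566 = 0.2655 d
Total t = Σ t_i = 0.9015 days.

0.901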